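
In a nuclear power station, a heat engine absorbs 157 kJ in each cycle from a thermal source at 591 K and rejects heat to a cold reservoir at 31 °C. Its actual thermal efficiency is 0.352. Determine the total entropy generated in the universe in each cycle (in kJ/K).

T_C = 31 °C → 31 + 273.15 = 304.15 K.
W = η·Q_H = 0.352 × 157 = 55.26 kJ, so Q_C = Q_H − W = 101.7 kJ.
The hot reservoir loses entropy Q_H/T_H = 157/591.00 = 0.2657 kJ/K; the cold reservoir gains Q_C/T_C = 101.7/304.15 = 0.3345 kJ/K.
ΔS_univ = −Q_H/T_H + Q_C/T_C = 0.0688 kJ/K (> 0, since η = 0.352 < η_Carnot = 0.485).

ΔS_univ ≈ 0.0688 kJ/K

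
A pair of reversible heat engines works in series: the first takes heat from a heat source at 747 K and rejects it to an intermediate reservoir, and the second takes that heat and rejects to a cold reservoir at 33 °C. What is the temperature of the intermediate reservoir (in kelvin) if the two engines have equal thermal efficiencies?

T_m ≈ 478.2 K

T_C = 33 °C → 33 + 273.15 = 306.15 K.
Equal efficiencies require 1 − T_m/T_H = 1 − T_C/T_m, i.e. T_m/T_H = T_C/T_m, so T_m = √(T_H·T_C) = √(747.00 × 306.15) = 478.2 K.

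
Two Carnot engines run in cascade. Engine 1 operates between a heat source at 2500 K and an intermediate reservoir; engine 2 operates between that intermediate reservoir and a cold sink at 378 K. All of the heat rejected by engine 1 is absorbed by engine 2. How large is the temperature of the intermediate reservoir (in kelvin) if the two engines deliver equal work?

For reversible stages Q_m = Q_H·(T_m/T_H). Setting W₁ = Q_H(1 − T_m/T_H) equal to W₂ = Q_m(1 − T_C/T_m) = Q_H·(T_m − T_C)/T_H gives T_H − T_m = T_m − T_C, so T_m = (T_H + T_C)/2 = (2500.00 + 378.00)/2 = 1439 K.

T_m ≈ 1439 K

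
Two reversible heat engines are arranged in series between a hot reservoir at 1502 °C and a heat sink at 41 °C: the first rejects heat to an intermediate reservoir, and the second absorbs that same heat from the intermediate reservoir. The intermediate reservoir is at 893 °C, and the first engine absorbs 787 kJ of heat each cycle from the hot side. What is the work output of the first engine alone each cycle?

W₁ ≈ 270.0 kJ

T_H = 1502 °C → 1502 + 273.15 = 1775.15 K.
T_C = 41 °C → 41 + 273.15 = 314.15 K.
T_m = 893 °C → 893 + 273.15 = 1166.15 K.
First-stage efficiency η₁ = 1 − T_m/T_H = 1 − 1166.15/1775.15 = 0.3431.
W₁ = η₁·Q_H = 0.3431 × 787 = 270.0 kJ.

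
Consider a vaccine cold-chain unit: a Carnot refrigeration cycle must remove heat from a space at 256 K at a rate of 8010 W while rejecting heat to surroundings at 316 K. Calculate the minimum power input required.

Ẇ_in ≈ 1880 W

The reversible coefficient of performance is COP_R = T_C/(T_H − T_C) = 256.00/60.00 = 4.2667.
W = Q_C/COP_R = 8010/4.2667 = 1880 W.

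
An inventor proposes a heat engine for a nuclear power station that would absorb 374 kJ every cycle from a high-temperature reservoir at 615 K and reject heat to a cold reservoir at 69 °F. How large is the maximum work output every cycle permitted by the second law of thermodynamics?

T_C = 69 °F → (69 − 32) × 5/9 = 20.56 °C = 293.71 K.
No engine can exceed the Carnot limit: η_max = 1 − T_C/T_H = 1 − 293.71/615.00 = 0.5224.
W_max = η_max · Q_H = 0.5224 × 374 = 195.4 kJ.

W_max ≈ 195.4 kJ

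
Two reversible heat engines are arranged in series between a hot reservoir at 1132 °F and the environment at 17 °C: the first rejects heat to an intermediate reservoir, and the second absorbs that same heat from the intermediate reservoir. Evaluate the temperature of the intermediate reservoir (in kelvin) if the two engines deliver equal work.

T_m ≈ 587.2 K

T_H = 1132 °F → (1132 − 32) × 5/9 = 611.11 °C = 884.26 K.
T_C = 17 °C → 17 + 273.15 = 290.15 K.
For reversible stages Q_m = Q_H·(T_m/T_H). Setting W₁ = Q_H(1 − T_m/T_H) equal to W₂ = Q_m(1 − T_C/T_m) = Q_H·(T_m − T_C)/T_H gives T_H − T_m = T_m − T_C, so T_m = (T_H + T_C)/2 = (884.26 + 290.15)/2 = 587.2 K.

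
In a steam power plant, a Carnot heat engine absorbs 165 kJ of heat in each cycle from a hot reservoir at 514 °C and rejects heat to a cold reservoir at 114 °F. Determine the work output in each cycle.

T_H = 514 °C → 514 + 273.15 = 787.15 K.
T_C = 114 °F → (114 − 32) × 5/9 = 45.56 °C = 318.71 K.
Carnot efficiency: η = 1 − T_C/T_H = 1 − 318.71/787.15 = 0.5951.
W = η·Q_H = 0.5951 × 165 = 98.2 kJ.

W ≈ 98.2 kJ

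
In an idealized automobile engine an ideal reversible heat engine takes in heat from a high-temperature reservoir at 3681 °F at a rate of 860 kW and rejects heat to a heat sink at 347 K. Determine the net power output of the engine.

T_H = 3681 °F → (3681 − 32) × 5/9 = 2027.22 °C = 2300.37 K.
η_rev = 1 − T_C/T_H = 1 − 347.00/2300.37 = 0.8492.
W = η·Q_H = 0.8492 × 860 = 730 kW.

Ẇ ≈ 730 kW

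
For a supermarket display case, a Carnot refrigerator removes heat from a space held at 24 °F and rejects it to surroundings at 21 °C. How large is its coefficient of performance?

T_H = 21 °C → 21 + 273.15 = 294.15 K.
T_C = 24 °F → (24 − 32) × 5/9 = -4.44 °C = 268.71 K.
The reversible coefficient of performance is COP_R = T_C/(T_H − T_C) = 268.71/(294.15 − 268.71) = 10.56.

COP_R ≈ 10.56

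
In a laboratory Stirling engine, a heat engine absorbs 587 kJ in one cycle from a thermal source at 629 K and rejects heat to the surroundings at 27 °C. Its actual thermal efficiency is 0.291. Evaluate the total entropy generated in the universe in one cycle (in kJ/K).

ΔS_univ ≈ 0.4534 kJ/K

T_C = 27 °C → 27 + 273.15 = 300.15 K.
W = η·Q_H = 0.291 × 587 = 170.8 kJ, so Q_C = Q_H − W = 416.2 kJ.
Entropy balance on the reservoirs: −Q_H/T_H = -0.9332 kJ/K, +Q_C/T_C = 1.387 kJ/K.
ΔS_univ = −Q_H/T_H + Q_C/T_C = 0.4534 kJ/K (> 0, since η = 0.291 < η_Carnot = 0.523).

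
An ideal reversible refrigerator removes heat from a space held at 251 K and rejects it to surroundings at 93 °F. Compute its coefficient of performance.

COP_R ≈ 4.48

T_H = 93 °F → (93 − 32) × 5/9 = 33.89 °C = 307.04 K.
For a reversible refrigerator, COP_R = T_C/(T_H − T_C) = 251.00/(307.04 − 251.00) = 4.48.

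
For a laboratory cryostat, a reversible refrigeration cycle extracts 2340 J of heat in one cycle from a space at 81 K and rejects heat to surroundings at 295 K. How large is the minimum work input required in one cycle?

For a reversible refrigerator, COP_R = T_C/(T_H − T_C) = 81.00/214.00 = 0.3785.
W = Q_C/COP_R = 2340/0.3785 = 6180 J.

W_in ≈ 6180 J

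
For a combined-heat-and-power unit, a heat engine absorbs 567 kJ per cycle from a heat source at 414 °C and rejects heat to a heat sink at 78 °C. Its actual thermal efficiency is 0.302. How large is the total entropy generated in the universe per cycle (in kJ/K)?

T_H = 414 °C → 414 + 273.15 = 687.15 K.
T_C = 78 °C → 78 + 273.15 = 351.15 K.
W = η·Q_H = 0.302 × 567 = 171.2 kJ, so Q_C = Q_H − W = 395.8 kJ.
Entropy balance on the reservoirs: −Q_H/T_H = -0.8251 kJ/K, +Q_C/T_C = 1.127 kJ/K.
ΔS_univ = −Q_H/T_H + Q_C/T_C = 0.3019 kJ/K (> 0, since η = 0.302 < η_Carnot = 0.489).

ΔS_univ ≈ 0.3019 kJ/K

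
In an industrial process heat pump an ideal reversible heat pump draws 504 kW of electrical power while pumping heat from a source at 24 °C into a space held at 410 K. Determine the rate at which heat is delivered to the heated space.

Q̇_H ≈ 1831 kW

T_C = 24 °C → 24 + 273.15 = 297.15 K.
For a reversible heat pump, COP_HP = T_H/(T_H − T_C) = 410.00/112.85 = 3.6331.
Q_H = COP_HP · W = 3.6331 × 504 = 1831 kW.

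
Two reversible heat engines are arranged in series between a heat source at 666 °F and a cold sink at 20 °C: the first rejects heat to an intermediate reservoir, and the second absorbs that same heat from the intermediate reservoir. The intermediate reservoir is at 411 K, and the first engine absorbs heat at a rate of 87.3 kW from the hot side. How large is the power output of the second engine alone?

T_H = 666 °F → (666 − 32) × 5/9 = 352.22 °C = 625.37 K.
T_C = 20 °C → 20 + 273.15 = 293.15 K.
Heat entering the second stage: Q_m = Q_H·(T_m/T_H) = 87.3 × 411.00/625.37 = 57.4 kW.
Second-stage efficiency η₂ = 1 − T_C/T_m = 1 − 293.15/411.00 = 0.2867, so W₂ = η₂·Q_m = 16.5 kW.

Ẇ₂ ≈ 16.5 kW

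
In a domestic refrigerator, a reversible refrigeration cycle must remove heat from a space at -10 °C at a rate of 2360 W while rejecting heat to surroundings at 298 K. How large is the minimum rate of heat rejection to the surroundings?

T_C = -10 °C → -10 + 273.15 = 263.15 K.
For a reversible cycle Q_H/Q_C = T_H/T_C, so Q_H = Q_C·T_H/T_C = 2360 × 298.00/263.15 = 2673 W.

Q̇_H ≈ 2673 W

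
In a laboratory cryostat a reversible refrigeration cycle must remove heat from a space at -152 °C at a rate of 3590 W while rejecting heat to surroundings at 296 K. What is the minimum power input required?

T_C = -152 °C → -152 + 273.15 = 121.15 K.
Carnot COP: COP_R = T_C/(T_H − T_C) = 121.15/174.85 = 0.6929.
W = Q_C/COP_R = 3590/0.6929 = 5180 W.

Ẇ_in ≈ 5180 W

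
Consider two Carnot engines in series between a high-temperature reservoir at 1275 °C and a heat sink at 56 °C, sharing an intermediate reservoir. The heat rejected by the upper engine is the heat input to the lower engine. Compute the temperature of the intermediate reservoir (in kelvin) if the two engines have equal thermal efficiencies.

T_H = 1275 °C → 1275 + 273.15 = 1548.15 K.
T_C = 56 °C → 56 + 273.15 = 329.15 K.
Equal efficiencies require 1 − T_m/T_H = 1 − T_C/T_m, i.e. T_m/T_H = T_C/T_m, so T_m = √(T_H·T_C) = √(1548.15 × 329.15) = 713.8 K.

T_m ≈ 713.8 K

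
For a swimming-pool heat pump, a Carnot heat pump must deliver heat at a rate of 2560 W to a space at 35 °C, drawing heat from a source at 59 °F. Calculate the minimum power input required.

Ẇ_in ≈ 166.2 W

T_H = 35 °C → 35 + 273.15 = 308.15 K.
T_C = 59 °F → (59 − 32) × 5/9 = 15.00 °C = 288.15 K.
For a reversible heat pump, COP_HP = T_H/(T_H − T_C) = 308.15/20.00 = 15.4075.
W = Q_H/COP_HP = 2560/15.4075 = 166.2 W.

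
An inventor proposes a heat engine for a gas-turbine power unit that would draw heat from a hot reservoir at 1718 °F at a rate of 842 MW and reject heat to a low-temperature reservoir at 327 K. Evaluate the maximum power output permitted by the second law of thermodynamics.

T_H = 1718 °F → (1718 − 32) × 5/9 = 936.67 °C = 1209.82 K.
The upper bound on efficiency is η_max = 1 − T_C/T_H = 1 − 327.00/1209.82 = 0.7297.
W_max = η_max · Q_H = 0.7297 × 842 = 614.4 MW.

Ẇ_max ≈ 614.4 MW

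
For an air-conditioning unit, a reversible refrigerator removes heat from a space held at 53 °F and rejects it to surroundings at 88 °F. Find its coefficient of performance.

COP_R ≈ 14.6

T_H = 88 °F → (88 − 32) × 5/9 = 31.11 °C = 304.26 K.
T_C = 53 °F → (53 − 32) × 5/9 = 11.67 °C = 284.82 K.
COP_R = T_C/(T_H − T_C) = 284.82/(304.26 − 284.82) = 14.6.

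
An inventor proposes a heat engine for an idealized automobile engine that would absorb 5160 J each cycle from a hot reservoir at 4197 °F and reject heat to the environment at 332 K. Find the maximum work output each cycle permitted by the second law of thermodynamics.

T_H = 4197 °F → (4197 − 32) × 5/9 = 2313.89 °C = 2587.04 K.
The second-law ceiling is the Carnot efficiency, η_max = 1 − T_C/T_H = 1 − 332.00/2587.04 = 0.8717.
W_max = η_max · Q_H = 0.8717 × 5160 = 4498 J.

W_max ≈ 4498 J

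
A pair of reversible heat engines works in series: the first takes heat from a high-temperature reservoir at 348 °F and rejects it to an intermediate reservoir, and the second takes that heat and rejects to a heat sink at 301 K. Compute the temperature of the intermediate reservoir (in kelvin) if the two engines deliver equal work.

T_m ≈ 375 K

T_H = 348 °F → (348 − 32) × 5/9 = 175.56 °C = 448.71 K.
For reversible stages Q_m = Q_H·(T_m/T_H). Setting W₁ = Q_H(1 − T_m/T_H) equal to W₂ = Q_m(1 − T_C/T_m) = Q_H·(T_m − T_C)/T_H gives T_H − T_m = T_m − T_C, so T_m = (T_H + T_C)/2 = (448.71 + 301.00)/2 = 375 K.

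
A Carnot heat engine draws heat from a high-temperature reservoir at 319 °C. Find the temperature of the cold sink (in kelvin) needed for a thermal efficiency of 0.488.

T_C ≈ 303 K

T_H = 319 °C → 319 + 273.15 = 592.15 K.
From η = 1 − T_C/T_H, T_C = T_H·(1 − η) = 592.15 × (1 − 0.488) = 303 K.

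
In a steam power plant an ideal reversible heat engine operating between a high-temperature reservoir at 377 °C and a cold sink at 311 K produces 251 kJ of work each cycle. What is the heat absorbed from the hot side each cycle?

Q_H ≈ 481 kJ

T_H = 377 °C → 377 + 273.15 = 650.15 K.
Carnot efficiency: η = 1 − T_C/T_H = 1 − 311.00/650.15 = 0.5216.
Q_H = W/η = 251/0.5216 = 481 kJ.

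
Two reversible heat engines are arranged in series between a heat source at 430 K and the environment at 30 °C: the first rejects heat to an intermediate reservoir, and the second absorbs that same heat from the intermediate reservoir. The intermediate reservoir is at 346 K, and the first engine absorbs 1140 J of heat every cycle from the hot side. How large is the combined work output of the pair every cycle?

T_C = 30 °C → 30 + 273.15 = 303.15 K.
Two reversible stages in series are equivalent to a single Carnot engine between T_H and T_C, so η_total = 1 − T_C/T_H = 1 − 303.15/430.00 = 0.2950.
W_total = η_total · Q_H = 0.2950 × 1140 = 336.3 J.

W_total ≈ 336.3 J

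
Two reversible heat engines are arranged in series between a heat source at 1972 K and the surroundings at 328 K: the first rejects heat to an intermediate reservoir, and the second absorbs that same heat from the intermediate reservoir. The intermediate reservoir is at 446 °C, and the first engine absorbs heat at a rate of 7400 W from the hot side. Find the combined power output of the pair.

Ẇ_total ≈ 6169 W

Two reversible stages in series are equivalent to a single Carnot engine between T_H and T_C, so η_total = 1 − T_C/T_H = 1 − 328.00/1972.00 = 0.8337.
W_total = η_total · Q_H = 0.8337 × 7400 = 6169 W.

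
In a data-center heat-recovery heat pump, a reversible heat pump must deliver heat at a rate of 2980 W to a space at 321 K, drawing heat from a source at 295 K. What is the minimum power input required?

Ẇ_in ≈ 241 W

The Carnot heat-pump COP is COP_HP = T_H/(T_H − T_C) = 321.00/26.00 = 12.3462.
W = Q_H/COP_HP = 2980/12.3462 = 241 W.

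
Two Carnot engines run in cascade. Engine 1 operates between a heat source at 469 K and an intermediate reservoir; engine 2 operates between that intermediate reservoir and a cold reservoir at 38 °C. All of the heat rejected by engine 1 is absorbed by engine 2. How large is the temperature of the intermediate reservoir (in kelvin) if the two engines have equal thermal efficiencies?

T_C = 38 °C → 38 + 273.15 = 311.15 K.
Equal efficiencies require 1 − T_m/T_H = 1 − T_C/T_m, i.e. T_m/T_H = T_C/T_m, so T_m = √(T_H·T_C) = √(469.00 × 311.15) = 382.0 K.

T_m ≈ 382.0 K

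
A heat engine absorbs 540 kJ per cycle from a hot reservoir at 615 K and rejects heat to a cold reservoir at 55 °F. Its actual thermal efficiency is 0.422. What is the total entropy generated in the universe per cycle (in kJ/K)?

ΔS_univ ≈ 0.2136 kJ/K

T_C = 55 °F → (55 − 32) × 5/9 = 12.78 °C = 285.93 K.
W = η·Q_H = 0.422 × 540 = 227.9 kJ, so Q_C = Q_H − W = 312.1 kJ.
Reservoir entropy changes: ΔS_H = −Q_H/T_H = −540/615.00 = -0.8780 kJ/K and ΔS_C = +Q_C/T_C = 312.1/285.93 = 1.092 kJ/K.
ΔS_univ = −Q_H/T_H + Q_C/T_C = 0.2136 kJ/K (> 0, since η = 0.422 < η_Carnot = 0.535).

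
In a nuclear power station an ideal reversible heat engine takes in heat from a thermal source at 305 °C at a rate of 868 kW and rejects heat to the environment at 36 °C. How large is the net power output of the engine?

T_H = 305 °C → 305 + 273.15 = 578.15 K.
T_C = 36 °C → 36 + 273.15 = 309.15 K.
The Carnot efficiency is η = 1 − T_C/T_H = 1 − 309.15/578.15 = 0.4653.
W = η·Q_H = 0.4653 × 868 = 404 kW.

Ẇ ≈ 404 kW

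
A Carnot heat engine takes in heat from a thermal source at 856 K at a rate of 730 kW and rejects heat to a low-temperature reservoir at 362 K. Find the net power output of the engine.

Ẇ ≈ 421 kW

For a reversible engine, η = 1 − T_C/T_H = 1 − 362.00/856.00 = 0.5771.
W = η·Q_H = 0.5771 × 730 = 421 kW.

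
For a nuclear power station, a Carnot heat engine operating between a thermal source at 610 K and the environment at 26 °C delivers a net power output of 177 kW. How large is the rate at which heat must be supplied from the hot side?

Q̇_H ≈ 347 kW

T_C = 26 °C → 26 + 273.15 = 299.15 K.
Carnot efficiency: η = 1 − T_C/T_H = 1 − 299.15/610.00 = 0.5096.
Q_H = W/η = 177/0.5096 = 347 kW.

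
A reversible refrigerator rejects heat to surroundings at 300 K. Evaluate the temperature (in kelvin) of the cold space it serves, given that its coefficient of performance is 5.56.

COP_R = T_C/(T_H − T_C) ⇒ T_C = T_H·COP_R/(1 + COP_R) = 300.00 × 5.56/(1 + 5.56) = 254.3 K.

T_C ≈ 254.3 K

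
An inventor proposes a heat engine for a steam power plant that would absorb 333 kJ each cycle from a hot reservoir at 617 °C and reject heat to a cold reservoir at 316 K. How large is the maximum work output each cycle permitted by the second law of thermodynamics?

T_H = 617 °C → 617 + 273.15 = 890.15 K.
By the Carnot theorem, η_max = 1 − T_C/T_H = 1 − 316.00/890.15 = 0.6450.
W_max = η_max · Q_H = 0.6450 × 333 = 215 kJ.

W_max ≈ 215 kJ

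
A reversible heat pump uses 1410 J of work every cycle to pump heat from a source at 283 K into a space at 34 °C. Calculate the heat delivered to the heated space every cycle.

T_H = 34 °C → 34 + 273.15 = 307.15 K.
Reversible heating COP: COP_HP = T_H/(T_H − T_C) = 307.15/24.15 = 12.7184.
Q_H = COP_HP · W = 12.7184 × 1410 = 17900 J.

Q_H ≈ 17900 J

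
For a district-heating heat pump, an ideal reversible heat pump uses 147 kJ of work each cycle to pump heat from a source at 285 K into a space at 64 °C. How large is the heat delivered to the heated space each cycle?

T_H = 64 °C → 64 + 273.15 = 337.15 K.
For a reversible heat pump, COP_HP = T_H/(T_H − T_C) = 337.15/52.15 = 6.4650.
Q_H = COP_HP · W = 6.4650 × 147 = 950 kJ.

Q_H ≈ 950 kJ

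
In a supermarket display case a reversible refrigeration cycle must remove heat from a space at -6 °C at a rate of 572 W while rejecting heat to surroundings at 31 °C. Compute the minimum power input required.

Ẇ_in ≈ 79.2 W

T_H = 31 °C → 31 + 273.15 = 304.15 K.
T_C = -6 °C → -6 + 273.15 = 267.15 K.
For a reversible refrigerator, COP_R = T_C/(T_H − T_C) = 267.15/37.00 = 7.2203.
W = Q_C/COP_R = 572/7.2203 = 79.2 W.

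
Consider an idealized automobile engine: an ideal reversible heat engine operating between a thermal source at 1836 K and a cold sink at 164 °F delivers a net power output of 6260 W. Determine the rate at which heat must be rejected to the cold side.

Q̇_C ≈ 1456 W

T_C = 164 °F → (164 − 32) × 5/9 = 73.33 °C = 346.48 K.
Since the cycle is reversible, η = 1 − T_C/T_H = 1 − 346.48/1836.00 = 0.8113.
Since Q_C/Q_H = T_C/T_H and Q_H = W/η, Q_C = W·T_C/(T_H − T_C) = 6260 × 346.48/1489.52 = 1456 W.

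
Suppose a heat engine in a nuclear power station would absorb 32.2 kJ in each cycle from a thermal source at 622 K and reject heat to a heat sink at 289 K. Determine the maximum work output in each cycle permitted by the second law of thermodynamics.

W_max ≈ 17.2 kJ

The upper bound on efficiency is η_max = 1 − T_C/T_H = 1 − 289.00/622.00 = 0.5354.
W_max = η_max · Q_H = 0.5354 × 32.2 = 17.2 kJ.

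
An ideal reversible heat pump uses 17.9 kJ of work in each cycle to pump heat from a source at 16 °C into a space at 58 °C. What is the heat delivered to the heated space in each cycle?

Q_H ≈ 141 kJ

T_H = 58 °C → 58 + 273.15 = 331.15 K.
T_C = 16 °C → 16 + 273.15 = 289.15 K.
The Carnot heat-pump COP is COP_HP = T_H/(T_H − T_C) = 331.15/42.00 = 7.8845.
Q_H = COP_HP · W = 7.8845 × 17.9 = 141 kJ.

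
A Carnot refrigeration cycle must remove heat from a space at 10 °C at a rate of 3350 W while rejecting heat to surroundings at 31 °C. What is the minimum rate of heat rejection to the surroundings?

Q̇_H ≈ 3600 W

T_H = 31 °C → 31 + 273.15 = 304.15 K.
T_C = 10 °C → 10 + 273.15 = 283.15 K.
For a reversible cycle Q_H/Q_C = T_H/T_C, so Q_H = Q_C·T_H/T_C = 3350 × 304.15/283.15 = 3600 W.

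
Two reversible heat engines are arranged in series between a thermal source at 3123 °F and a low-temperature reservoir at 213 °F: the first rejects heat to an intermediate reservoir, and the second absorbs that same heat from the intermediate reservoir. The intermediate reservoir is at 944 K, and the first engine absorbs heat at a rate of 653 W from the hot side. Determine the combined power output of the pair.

Ẇ_total ≈ 530.4 W

T_H = 3123 °F → (3123 − 32) × 5/9 = 1717.22 °C = 1990.37 K.
T_C = 213 °F → (213 − 32) × 5/9 = 100.56 °C = 373.71 K.
Two reversible stages in series are equivalent to a single Carnot engine between T_H and T_C, so η_total = 1 − T_C/T_H = 1 − 373.71/1990.37 = 0.8122.
W_total = η_total · Q_H = 0.8122 × 653 = 530.4 W.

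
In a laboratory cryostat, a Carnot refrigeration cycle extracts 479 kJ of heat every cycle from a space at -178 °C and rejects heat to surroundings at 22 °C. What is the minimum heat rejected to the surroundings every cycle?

Q_H ≈ 1490 kJ

T_H = 22 °C → 22 + 273.15 = 295.15 K.
T_C = -178 °C → -178 + 273.15 = 95.15 K.
For a reversible cycle Q_H/Q_C = T_H/T_C, so Q_H = Q_C·T_H/T_C = 479 × 295.15/95.15 = 1490 kJ.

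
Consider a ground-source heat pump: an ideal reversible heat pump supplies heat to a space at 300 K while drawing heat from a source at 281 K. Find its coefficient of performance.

COP_HP ≈ 15.8

The Carnot heat-pump COP is COP_HP = T_H/(T_H − T_C) = 300.00/(300.00 − 281.00) = 15.8.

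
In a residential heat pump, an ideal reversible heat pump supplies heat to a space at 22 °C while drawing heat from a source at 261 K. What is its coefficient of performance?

COP_HP ≈ 8.64

T_H = 22 °C → 22 + 273.15 = 295.15 K.
COP_HP = T_H/(T_H − T_C) = 295.15/(295.15 − 261.00) = 8.64.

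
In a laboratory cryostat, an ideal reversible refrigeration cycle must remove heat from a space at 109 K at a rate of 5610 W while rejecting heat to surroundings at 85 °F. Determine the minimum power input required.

Ẇ_in ≈ 9964 W

T_H = 85 °F → (85 − 32) × 5/9 = 29.44 °C = 302.59 K.
Carnot COP: COP_R = T_C/(T_H − T_C) = 109.00/193.59 = 0.5630.
W = Q_C/COP_R = 5610/0.5630 = 9964 W.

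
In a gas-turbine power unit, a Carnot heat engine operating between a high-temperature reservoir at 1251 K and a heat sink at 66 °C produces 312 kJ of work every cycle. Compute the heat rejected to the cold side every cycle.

T_C = 66 °C → 66 + 273.15 = 339.15 K.
η_rev = 1 − T_C/T_H = 1 − 339.15/1251.00 = 0.7289.
Since Q_C/Q_H = T_C/T_H and Q_H = W/η, Q_C = W·T_C/(T_H − T_C) = 312 × 339.15/911.85 = 116 kJ.

Q_C ≈ 116 kJ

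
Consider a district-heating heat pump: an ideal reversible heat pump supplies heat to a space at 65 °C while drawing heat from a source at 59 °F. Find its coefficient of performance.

T_H = 65 °C → 65 + 273.15 = 338.15 K.
T_C = 59 °F → (59 − 32) × 5/9 = 15.00 °C = 288.15 K.
Reversible heating COP: COP_HP = T_H/(T_H − T_C) = 338.15/(338.15 − 288.15) = 6.763.

COP_HP ≈ 6.763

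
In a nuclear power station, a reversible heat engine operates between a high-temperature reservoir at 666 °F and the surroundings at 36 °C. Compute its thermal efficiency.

η ≈ 0.506

T_H = 666 °F → (666 − 32) × 5/9 = 352.22 °C = 625.37 K.
T_C = 36 °C → 36 + 273.15 = 309.15 K.
Carnot efficiency: η = 1 − T_C/T_H = 1 − 309.15/625.37 = 0.506.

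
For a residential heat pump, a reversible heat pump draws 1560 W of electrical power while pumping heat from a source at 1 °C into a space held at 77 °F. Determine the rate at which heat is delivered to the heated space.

T_H = 77 °F → (77 − 32) × 5/9 = 25.00 °C = 298.15 K.
T_C = 1 °C → 1 + 273.15 = 274.15 K.
The Carnot heat-pump COP is COP_HP = T_H/(T_H − T_C) = 298.15/24.00 = 12.4229.
Q_H = COP_HP · W = 12.4229 × 1560 = 19380 W.

Q̇_H ≈ 19380 W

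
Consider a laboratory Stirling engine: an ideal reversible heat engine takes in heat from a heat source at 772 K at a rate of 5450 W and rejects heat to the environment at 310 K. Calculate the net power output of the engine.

Ẇ ≈ 3260 W

Carnot efficiency: η = 1 − T_C/T_H = 1 − 310.00/772.00 = 0.5984.
W = η·Q_H = 0.5984 × 5450 = 3260 W.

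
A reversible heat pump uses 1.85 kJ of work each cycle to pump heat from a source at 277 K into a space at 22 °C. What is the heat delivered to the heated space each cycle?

Q_H ≈ 30.1 kJ

T_H = 22 °C → 22 + 273.15 = 295.15 K.
COP_HP = T_H/(T_H − T_C) = 295.15/18.15 = 16.2617.
Q_H = COP_HP · W = 16.2617 × 1.85 = 30.1 kJ.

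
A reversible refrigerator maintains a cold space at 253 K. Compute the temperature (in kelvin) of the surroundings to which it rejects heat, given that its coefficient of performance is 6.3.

COP_R = T_C/(T_H − T_C) ⇒ T_H = T_C·(1 + 1/COP_R) = 253.00 × (1 + 1/6.3) = 293 K.

T_H ≈ 293 K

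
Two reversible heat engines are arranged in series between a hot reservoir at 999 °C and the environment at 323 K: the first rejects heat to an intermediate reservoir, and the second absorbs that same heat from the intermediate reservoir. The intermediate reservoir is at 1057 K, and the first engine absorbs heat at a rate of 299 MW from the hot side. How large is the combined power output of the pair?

Ẇ_total ≈ 223.1 MW

T_H = 999 °C → 999 + 273.15 = 1272.15 K.
Two reversible stages in series are equivalent to a single Carnot engine between T_H and T_C, so η_total = 1 − T_C/T_H = 1 − 323.00/1272.15 = 0.7461.
W_total = η_total · Q_H = 0.7461 × 299 = 223.1 MW.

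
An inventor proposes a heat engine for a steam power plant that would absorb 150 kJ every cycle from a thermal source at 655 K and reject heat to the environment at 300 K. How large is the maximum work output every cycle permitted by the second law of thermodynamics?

W_max ≈ 81.3 kJ

The upper bound on efficiency is η_max = 1 − T_C/T_H = 1 − 300.00/655.00 = 0.5420.
W_max = η_max · Q_H = 0.5420 × 150 = 81.3 kJ.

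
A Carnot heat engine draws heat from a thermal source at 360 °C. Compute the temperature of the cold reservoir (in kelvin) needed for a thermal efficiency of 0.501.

T_H = 360 °C → 360 + 273.15 = 633.15 K.
From η = 1 − T_C/T_H, T_C = T_H·(1 − η) = 633.15 × (1 − 0.501) = 316 K.

T_C ≈ 316 K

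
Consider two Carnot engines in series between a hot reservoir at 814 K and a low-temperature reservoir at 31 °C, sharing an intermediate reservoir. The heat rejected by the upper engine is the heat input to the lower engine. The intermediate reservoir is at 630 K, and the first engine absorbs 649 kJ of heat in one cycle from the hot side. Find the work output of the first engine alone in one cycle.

W₁ ≈ 147 kJ

T_C = 31 °C → 31 + 273.15 = 304.15 K.
First-stage efficiency η₁ = 1 − T_m/T_H = 1 − 630.00/814.00 = 0.2260.
W₁ = η₁·Q_H = 0.2260 × 649 = 147 kJ.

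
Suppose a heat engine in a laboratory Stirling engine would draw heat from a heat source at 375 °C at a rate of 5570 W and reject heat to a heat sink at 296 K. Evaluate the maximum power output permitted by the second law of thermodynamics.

Ẇ_max ≈ 3030 W

T_H = 375 °C → 375 + 273.15 = 648.15 K.
No engine can exceed the Carnot limit: η_max = 1 − T_C/T_H = 1 − 296.00/648.15 = 0.5433.
W_max = η_max · Q_H = 0.5433 × 5570 = 3030 W.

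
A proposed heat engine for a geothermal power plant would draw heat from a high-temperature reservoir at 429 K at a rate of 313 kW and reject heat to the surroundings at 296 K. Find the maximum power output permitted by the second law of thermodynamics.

By the Carnot theorem, η_max = 1 − T_C/T_H = 1 − 296.00/429.00 = 0.3100.
W_max = η_max · Q_H = 0.3100 × 313 = 97.0 kW.

Ẇ_max ≈ 97.0 kW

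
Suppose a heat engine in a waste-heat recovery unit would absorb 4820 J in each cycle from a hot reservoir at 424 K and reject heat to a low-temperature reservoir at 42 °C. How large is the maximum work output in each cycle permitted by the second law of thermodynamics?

T_C = 42 °C → 42 + 273.15 = 315.15 K.
The second-law ceiling is the Carnot efficiency, η_max = 1 − T_C/T_H = 1 − 315.15/424.00 = 0.2567.
W_max = η_max · Q_H = 0.2567 × 4820 = 1240 J.

W_max ≈ 1240 J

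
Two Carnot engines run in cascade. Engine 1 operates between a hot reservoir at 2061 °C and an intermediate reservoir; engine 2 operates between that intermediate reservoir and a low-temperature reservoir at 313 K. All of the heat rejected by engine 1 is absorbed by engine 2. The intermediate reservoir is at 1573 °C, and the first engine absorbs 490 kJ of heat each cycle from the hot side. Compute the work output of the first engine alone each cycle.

T_H = 2061 °C → 2061 + 273.15 = 2334.15 K.
T_m = 1573 °C → 1573 + 273.15 = 1846.15 K.
First-stage efficiency η₁ = 1 − T_m/T_H = 1 − 1846.15/2334.15 = 0.2091.
W₁ = η₁·Q_H = 0.2091 × 490 = 102 kJ.

W₁ ≈ 102 kJ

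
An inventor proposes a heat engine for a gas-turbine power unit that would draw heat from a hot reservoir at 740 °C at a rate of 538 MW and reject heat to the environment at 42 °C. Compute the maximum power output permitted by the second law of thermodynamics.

T_H = 740 °C → 740 + 273.15 = 1013.15 K.
T_C = 42 °C → 42 + 273.15 = 315.15 K.
The upper bound on efficiency is η_max = 1 − T_C/T_H = 1 − 315.15/1013.15 = 0.6889.
W_max = η_max · Q_H = 0.6889 × 538 = 370.6 MW.

Ẇ_max ≈ 370.6 MW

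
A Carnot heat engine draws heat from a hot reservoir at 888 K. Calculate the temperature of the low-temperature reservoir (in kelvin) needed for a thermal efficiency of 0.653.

T_C ≈ 308.1 K

From η = 1 − T_C/T_H, T_C = T_H·(1 − η) = 888.00 × (1 − 0.653) = 308.1 K.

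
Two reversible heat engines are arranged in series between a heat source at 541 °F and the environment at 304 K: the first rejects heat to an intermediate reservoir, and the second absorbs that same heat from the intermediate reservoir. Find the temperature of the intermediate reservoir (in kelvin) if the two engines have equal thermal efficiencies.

T_m ≈ 411 K

T_H = 541 °F → (541 − 32) × 5/9 = 282.78 °C = 555.93 K.
Equal efficiencies require 1 − T_m/T_H = 1 − T_C/T_m, i.e. T_m/T_H = T_C/T_m, so T_m = √(T_H·T_C) = √(555.93 × 304.00) = 411 K.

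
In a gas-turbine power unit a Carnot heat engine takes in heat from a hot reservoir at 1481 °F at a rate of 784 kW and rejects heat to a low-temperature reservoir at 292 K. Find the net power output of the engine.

Ẇ ≈ 572 kW

T_H = 1481 °F → (1481 − 32) × 5/9 = 805.00 °C = 1078.15 K.
The Carnot efficiency is η = 1 − T_C/T_H = 1 − 292.00/1078.15 = 0.7292.
W = η·Q_H = 0.7292 × 784 = 572 kW.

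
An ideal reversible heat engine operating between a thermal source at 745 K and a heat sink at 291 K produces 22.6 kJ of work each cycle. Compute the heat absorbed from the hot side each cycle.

Q_H ≈ 37.1 kJ

Carnot efficiency: η = 1 − T_C/T_H = 1 − 291.00/745.00 = 0.6094.
Q_H = W/η = 22.6/0.6094 = 37.1 kJ.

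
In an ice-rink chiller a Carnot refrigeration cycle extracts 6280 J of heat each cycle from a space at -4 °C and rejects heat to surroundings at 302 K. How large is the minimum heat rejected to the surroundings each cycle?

T_C = -4 °C → -4 + 273.15 = 269.15 K.
For a reversible cycle Q_H/Q_C = T_H/T_C, so Q_H = Q_C·T_H/T_C = 6280 × 302.00/269.15 = 7050 J.

Q_H ≈ 7050 J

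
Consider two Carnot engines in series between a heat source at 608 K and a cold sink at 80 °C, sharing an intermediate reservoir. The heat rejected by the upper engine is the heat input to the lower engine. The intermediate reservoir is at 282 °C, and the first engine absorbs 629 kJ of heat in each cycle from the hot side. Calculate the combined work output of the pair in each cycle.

W_total ≈ 264 kJ

T_C = 80 °C → 80 + 273.15 = 353.15 K.
Two reversible stages in series are equivalent to a single Carnot engine between T_H and T_C, so η_total = 1 − T_C/T_H = 1 − 353.15/608.00 = 0.4192.
W_total = η_total · Q_H = 0.4192 × 629 = 264 kJ.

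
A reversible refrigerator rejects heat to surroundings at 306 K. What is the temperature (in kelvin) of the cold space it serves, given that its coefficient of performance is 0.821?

T_C ≈ 138 K

COP_R = T_C/(T_H − T_C) ⇒ T_C = T_H·COP_R/(1 + COP_R) = 306.00 × 0.821/(1 + 0.821) = 138 K.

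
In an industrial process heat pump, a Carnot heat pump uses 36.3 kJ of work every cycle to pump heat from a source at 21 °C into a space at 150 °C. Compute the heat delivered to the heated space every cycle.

Q_H ≈ 119 kJ

T_H = 150 °C → 150 + 273.15 = 423.15 K.
T_C = 21 °C → 21 + 273.15 = 294.15 K.
COP_HP = T_H/(T_H − T_C) = 423.15/129.00 = 3.2802.
Q_H = COP_HP · W = 3.2802 × 36.3 = 119 kJ.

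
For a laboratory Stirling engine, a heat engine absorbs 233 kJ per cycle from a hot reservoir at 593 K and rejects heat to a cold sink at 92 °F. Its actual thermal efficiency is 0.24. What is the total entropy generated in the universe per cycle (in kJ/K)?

T_C = 92 °F → (92 − 32) × 5/9 = 33.33 °C = 306.48 K.
W = η·Q_H = 0.24 × 233 = 55.92 kJ, so Q_C = Q_H − W = 177.1 kJ.
Entropy balance on the reservoirs: −Q_H/T_H = -0.3929 kJ/K, +Q_C/T_C = 0.5778 kJ/K.
ΔS_univ = −Q_H/T_H + Q_C/T_C = 0.185 kJ/K (> 0, since η = 0.24 < η_Carnot = 0.483).

ΔS_univ ≈ 0.185 kJ/K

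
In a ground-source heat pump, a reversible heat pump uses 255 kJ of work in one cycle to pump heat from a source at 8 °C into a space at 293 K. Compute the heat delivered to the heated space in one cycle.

Q_H ≈ 6310 kJ

T_C = 8 °C → 8 + 273.15 = 281.15 K.
COP_HP = T_H/(T_H − T_C) = 293.00/11.85 = 24.7257.
Q_H = COP_HP · W = 24.7257 × 255 = 6310 kJ.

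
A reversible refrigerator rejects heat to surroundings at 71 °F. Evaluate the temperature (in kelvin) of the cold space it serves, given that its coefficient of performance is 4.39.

T_H = 71 °F → (71 − 32) × 5/9 = 21.67 °C = 294.82 K.
COP_R = T_C/(T_H − T_C) ⇒ T_C = T_H·COP_R/(1 + COP_R) = 294.82 × 4.39/(1 + 4.39) = 240 K.

T_C ≈ 240 K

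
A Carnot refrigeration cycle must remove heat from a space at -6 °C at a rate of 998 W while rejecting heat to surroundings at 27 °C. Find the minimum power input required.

T_H = 27 °C → 27 + 273.15 = 300.15 K.
T_C = -6 °C → -6 + 273.15 = 267.15 K.
The reversible coefficient of performance is COP_R = T_C/(T_H − T_C) = 267.15/33.00 = 8.0955.
W = Q_C/COP_R = 998/8.0955 = 123.3 W.

Ẇ_in ≈ 123.3 W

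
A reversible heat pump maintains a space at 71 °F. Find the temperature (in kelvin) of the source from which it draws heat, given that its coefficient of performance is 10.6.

T_H = 71 °F → (71 − 32) × 5/9 = 21.67 °C = 294.82 K.
COP_HP = T_H/(T_H − T_C) ⇒ T_C = T_H·(COP_HP − 1)/COP_HP = 294.82 × (10.6 − 1)/10.6 = 267 K.

T_C ≈ 267 K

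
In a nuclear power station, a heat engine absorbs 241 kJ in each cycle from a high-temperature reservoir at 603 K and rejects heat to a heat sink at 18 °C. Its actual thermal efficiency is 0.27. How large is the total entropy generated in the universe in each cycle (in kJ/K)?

ΔS_univ ≈ 0.2046 kJ/K

T_C = 18 °C → 18 + 273.15 = 291.15 K.
W = η·Q_H = 0.27 × 241 = 65.07 kJ, so Q_C = Q_H − W = 175.9 kJ.
The hot reservoir loses entropy Q_H/T_H = 241/603.00 = 0.3997 kJ/K; the cold reservoir gains Q_C/T_C = 175.9/291.15 = 0.6043 kJ/K.
ΔS_univ = −Q_H/T_H + Q_C/T_C = 0.2046 kJ/K (> 0, since η = 0.27 < η_Carnot = 0.517).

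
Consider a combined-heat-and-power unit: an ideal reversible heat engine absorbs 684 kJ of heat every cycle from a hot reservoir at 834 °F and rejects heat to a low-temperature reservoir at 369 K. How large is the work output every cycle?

T_H = 834 °F → (834 − 32) × 5/9 = 445.56 °C = 718.71 K.
η_rev = 1 − T_C/T_H = 1 − 369.00/718.71 = 0.4866.
W = η·Q_H = 0.4866 × 684 = 333 kJ.

W ≈ 333 kJ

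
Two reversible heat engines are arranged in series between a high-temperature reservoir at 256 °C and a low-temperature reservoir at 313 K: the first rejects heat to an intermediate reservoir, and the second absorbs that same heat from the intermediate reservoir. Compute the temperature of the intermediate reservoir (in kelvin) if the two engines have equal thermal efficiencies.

T_m ≈ 407.0 K

T_H = 256 °C → 256 + 273.15 = 529.15 K.
Equal efficiencies require 1 − T_m/T_H = 1 − T_C/T_m, i.e. T_m/T_H = T_C/T_m, so T_m = √(T_H·T_C) = √(529.15 × 313.00) = 407.0 K.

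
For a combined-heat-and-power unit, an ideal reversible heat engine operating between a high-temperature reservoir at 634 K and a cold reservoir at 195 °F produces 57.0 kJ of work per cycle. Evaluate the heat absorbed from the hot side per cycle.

Q_H ≈ 134 kJ

T_C = 195 °F → (195 − 32) × 5/9 = 90.56 °C = 363.71 K.
Carnot efficiency: η = 1 − T_C/T_H = 1 − 363.71/634.00 = 0.4263.
Q_H = W/η = 57.0/0.4263 = 134 kJ.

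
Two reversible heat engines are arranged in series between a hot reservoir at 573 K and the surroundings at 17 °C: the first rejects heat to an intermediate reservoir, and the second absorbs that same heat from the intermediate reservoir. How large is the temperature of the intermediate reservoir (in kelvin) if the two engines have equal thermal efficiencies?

T_m ≈ 408 K

T_C = 17 °C → 17 + 273.15 = 290.15 K.
Equal efficiencies require 1 − T_m/T_H = 1 − T_C/T_m, i.e. T_m/T_H = T_C/T_m, so T_m = √(T_H·T_C) = √(573.00 × 290.15) = 408 K.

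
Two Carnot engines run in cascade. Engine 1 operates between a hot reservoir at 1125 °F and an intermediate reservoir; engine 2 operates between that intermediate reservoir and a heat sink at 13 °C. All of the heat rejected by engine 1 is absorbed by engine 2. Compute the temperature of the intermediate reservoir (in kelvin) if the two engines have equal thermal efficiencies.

T_m ≈ 502 K

T_H = 1125 °F → (1125 − 32) × 5/9 = 607.22 °C = 880.37 K.
T_C = 13 °C → 13 + 273.15 = 286.15 K.
Equal efficiencies require 1 − T_m/T_H = 1 − T_C/T_m, i.e. T_m/T_H = T_C/T_m, so T_m = √(T_H·T_C) = √(880.37 × 286.15) = 502 K.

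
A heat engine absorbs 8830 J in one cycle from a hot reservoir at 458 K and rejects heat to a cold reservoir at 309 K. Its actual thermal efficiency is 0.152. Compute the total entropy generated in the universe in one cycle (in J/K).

ΔS_univ ≈ 4.953 J/K

W = η·Q_H = 0.152 × 8830 = 1342 J, so Q_C = Q_H − W = 7488 J.
Entropy balance on the reservoirs: −Q_H/T_H = -19.28 J/K, +Q_C/T_C = 24.23 J/K.
ΔS_univ = −Q_H/T_H + Q_C/T_C = 4.953 J/K (> 0, since η = 0.152 < η_Carnot = 0.325).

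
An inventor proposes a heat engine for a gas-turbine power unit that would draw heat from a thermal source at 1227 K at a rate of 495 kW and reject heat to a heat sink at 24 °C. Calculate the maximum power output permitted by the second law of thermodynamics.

T_C = 24 °C → 24 + 273.15 = 297.15 K.
The upper bound on efficiency is η_max = 1 − T_C/T_H = 1 − 297.15/1227.00 = 0.7578.
W_max = η_max · Q_H = 0.7578 × 495 = 375.1 kW.

Ẇ_max ≈ 375.1 kW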